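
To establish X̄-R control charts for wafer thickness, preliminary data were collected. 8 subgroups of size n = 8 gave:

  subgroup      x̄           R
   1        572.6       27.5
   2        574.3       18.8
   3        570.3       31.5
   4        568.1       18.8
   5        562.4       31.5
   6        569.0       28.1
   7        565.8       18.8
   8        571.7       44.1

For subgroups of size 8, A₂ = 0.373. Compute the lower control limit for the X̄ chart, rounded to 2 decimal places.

559.06

X̄̄ = (572.6 + 574.3 + 570.3 + 568.1 + 562.4 + 569.0 + 565.8 + 571.7) / 8 = 4554.2000 / 8 = 569.2750
R̄ = (27.5 + 18.8 + 31.5 + 18.8 + 31.5 + 28.1 + 18.8 + 44.1) / 8 = 219.1000 / 8 = 27.3875
LCL = X̄̄ − A₂·R̄ = 569.2750 − 0.373 × 27.3875 = 559.0595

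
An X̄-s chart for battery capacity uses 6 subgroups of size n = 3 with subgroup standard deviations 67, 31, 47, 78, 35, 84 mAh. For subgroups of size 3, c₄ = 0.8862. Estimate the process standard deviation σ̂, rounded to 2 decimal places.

64.32

s̄ = (67 + 31 + 47 + 78 + 35 + 84) / 6 = 57.0000
σ̂ = s̄ / c₄ = 57.0000 / 0.8862 = 64.3196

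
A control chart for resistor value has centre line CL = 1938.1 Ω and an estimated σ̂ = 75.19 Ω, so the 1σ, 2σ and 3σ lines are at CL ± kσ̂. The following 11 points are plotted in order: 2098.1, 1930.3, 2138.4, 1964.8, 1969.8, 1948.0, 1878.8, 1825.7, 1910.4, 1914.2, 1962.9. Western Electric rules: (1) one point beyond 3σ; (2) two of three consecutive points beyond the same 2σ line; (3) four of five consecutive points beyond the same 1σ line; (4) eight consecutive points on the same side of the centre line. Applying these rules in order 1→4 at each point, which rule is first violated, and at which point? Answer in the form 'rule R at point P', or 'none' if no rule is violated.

rule 2 at point 3

Zone of each point (C = within 1σ̂, B = 1σ̂–2σ̂, A = 2σ̂–3σ̂, * = beyond 3σ̂; sign = side of CL): 1:+A, 2:-C, 3:+A, 4:+C, 5:+C, 6:+C, 7:-C, 8:-B, 9:-C, 10:-C, 11:+C
Rule 2 (two of three consecutive points beyond the same 2σ limit) is satisfied at point 3.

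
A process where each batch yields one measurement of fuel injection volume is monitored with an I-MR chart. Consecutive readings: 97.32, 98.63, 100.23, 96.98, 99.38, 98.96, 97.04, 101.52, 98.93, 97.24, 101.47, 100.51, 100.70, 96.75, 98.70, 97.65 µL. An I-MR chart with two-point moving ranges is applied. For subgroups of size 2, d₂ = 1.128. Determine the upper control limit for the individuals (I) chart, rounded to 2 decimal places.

104.55

X̄ = (97.32 + 98.63 + 100.23 + 96.98 + 99.38 + 98.96 + 97.04 + 101.52 + 98.93 + 97.24 + 101.47 + 100.51 + 100.70 + 96.75 + 98.70 + 97.65) / 16 = 98.8756
Moving ranges: 1.31, 1.60, 3.25, 2.40, 0.42, 1.92, 4.48, 2.59, 1.69, 4.23, 0.96, 0.19, 3.95, 1.95, 1.05; M̄R̄ = 31.9900 / 15 = 2.1327
UCL = X̄ + 3·M̄R̄/d₂ = 98.8756 + 3 × 2.1327 / 1.128 = 104.5476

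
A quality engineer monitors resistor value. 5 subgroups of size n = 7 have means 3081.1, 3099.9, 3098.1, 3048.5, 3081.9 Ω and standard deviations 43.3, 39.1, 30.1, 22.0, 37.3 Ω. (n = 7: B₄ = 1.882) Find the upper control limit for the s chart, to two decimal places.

s̄ = (43.3 + 39.1 + 30.1 + 22.0 + 37.3) / 5 = 34.3600
UCL_s = B₄·s̄ = 1.882 × 34.3600 = 64.6655

64.67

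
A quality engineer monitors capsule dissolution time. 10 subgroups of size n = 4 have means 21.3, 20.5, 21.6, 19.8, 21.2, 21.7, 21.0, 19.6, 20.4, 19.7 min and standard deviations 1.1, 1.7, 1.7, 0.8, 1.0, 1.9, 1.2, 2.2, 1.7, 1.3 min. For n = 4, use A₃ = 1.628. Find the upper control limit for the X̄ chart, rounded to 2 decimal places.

23.06

X̄̄ = (21.3 + 20.5 + 21.6 + 19.8 + 21.2 + 21.7 + 21.0 + 19.6 + 20.4 + 19.7) / 10 = 20.6800
s̄ = (1.1 + 1.7 + 1.7 + 0.8 + 1.0 + 1.9 + 1.2 + 2.2 + 1.7 + 1.3) / 10 = 1.4600
UCL = X̄̄ + A₃·s̄ = 20.6800 + 1.628 × 1.4600 = 23.0569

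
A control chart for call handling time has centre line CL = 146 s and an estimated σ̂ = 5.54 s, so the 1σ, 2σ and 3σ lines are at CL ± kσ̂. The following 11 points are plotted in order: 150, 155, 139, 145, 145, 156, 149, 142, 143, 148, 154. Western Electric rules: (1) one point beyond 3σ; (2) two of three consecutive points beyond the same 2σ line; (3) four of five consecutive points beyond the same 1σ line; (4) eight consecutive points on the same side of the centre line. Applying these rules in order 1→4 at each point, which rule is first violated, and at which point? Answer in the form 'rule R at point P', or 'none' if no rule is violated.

Zone of each point (C = within 1σ̂, B = 1σ̂–2σ̂, A = 2σ̂–3σ̂, * = beyond 3σ̂; sign = side of CL): 1:+C, 2:+B, 3:-B, 4:-C, 5:-C, 6:+B, 7:+C, 8:-C, 9:-C, 10:+C, 11:+B
No rule fires across all 11 points.

none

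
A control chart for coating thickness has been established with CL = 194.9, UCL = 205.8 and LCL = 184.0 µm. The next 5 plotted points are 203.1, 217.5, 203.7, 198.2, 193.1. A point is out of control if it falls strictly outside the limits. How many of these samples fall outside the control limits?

1

Compare each point to [184.0, 205.8]: sample 2 = 217.5 > UCL.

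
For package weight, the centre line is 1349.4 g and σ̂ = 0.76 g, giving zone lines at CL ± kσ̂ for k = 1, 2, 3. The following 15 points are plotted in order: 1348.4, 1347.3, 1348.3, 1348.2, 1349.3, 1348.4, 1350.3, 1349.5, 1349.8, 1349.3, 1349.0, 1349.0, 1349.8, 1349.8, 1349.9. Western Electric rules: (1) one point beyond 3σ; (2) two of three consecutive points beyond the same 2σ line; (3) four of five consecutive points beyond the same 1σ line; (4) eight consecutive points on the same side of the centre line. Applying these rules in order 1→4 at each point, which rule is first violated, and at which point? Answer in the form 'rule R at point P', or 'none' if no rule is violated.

Zone of each point (C = within 1σ̂, B = 1σ̂–2σ̂, A = 2σ̂–3σ̂, * = beyond 3σ̂; sign = side of CL): 1:-B, 2:-A, 3:-B, 4:-B, 5:-C, 6:-B, 7:+B, 8:+C, 9:+C, 10:-C, 11:-C, 12:-C, 13:+C, 14:+C, 15:+C
Rule 3 (four of five consecutive points beyond the same 1σ limit) is satisfied at point 4.

rule 3 at point 4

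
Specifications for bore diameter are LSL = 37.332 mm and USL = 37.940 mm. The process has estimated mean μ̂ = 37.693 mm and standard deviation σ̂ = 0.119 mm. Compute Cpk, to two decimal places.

0.69

Cpu = (USL − μ̂) / (3σ̂) = (37.940 − 37.693) / (3 × 0.119) = 0.6919; Cpl = (μ̂ − LSL) / (3σ̂) = (37.693 − 37.332) / (3 × 0.119) = 1.0112; Cpk = min(Cpu, Cpl) = 0.6919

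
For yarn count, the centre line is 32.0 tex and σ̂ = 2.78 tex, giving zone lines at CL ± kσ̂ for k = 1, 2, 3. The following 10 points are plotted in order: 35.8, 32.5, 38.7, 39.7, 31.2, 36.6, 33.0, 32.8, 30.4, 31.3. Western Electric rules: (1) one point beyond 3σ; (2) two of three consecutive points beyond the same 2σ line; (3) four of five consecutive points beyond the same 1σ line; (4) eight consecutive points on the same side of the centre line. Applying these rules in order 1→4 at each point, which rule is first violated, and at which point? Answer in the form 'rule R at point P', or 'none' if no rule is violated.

Zone of each point (C = within 1σ̂, B = 1σ̂–2σ̂, A = 2σ̂–3σ̂, * = beyond 3σ̂; sign = side of CL): 1:+B, 2:+C, 3:+A, 4:+A, 5:-C, 6:+B, 7:+C, 8:+C, 9:-C, 10:-C
Rule 2 (two of three consecutive points beyond the same 2σ limit) is satisfied at point 4.

rule 2 at point 4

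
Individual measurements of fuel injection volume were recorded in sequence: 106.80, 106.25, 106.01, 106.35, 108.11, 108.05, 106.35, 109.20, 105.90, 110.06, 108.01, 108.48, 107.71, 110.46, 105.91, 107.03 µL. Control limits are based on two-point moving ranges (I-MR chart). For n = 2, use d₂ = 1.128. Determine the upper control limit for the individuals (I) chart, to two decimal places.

X̄ = (106.80 + 106.25 + 106.01 + 106.35 + 108.11 + 108.05 + 106.35 + 109.20 + 105.90 + 110.06 + 108.01 + 108.48 + 107.71 + 110.46 + 105.91 + 107.03) / 16 = 107.5425
Moving ranges: 0.55, 0.24, 0.34, 1.76, 0.06, 1.70, 2.85, 3.30, 4.16, 2.05, 0.47, 0.77, 2.75, 4.55, 1.12; M̄R̄ = 26.6700 / 15 = 1.7780
UCL = X̄ + 3·M̄R̄/d₂ = 107.5425 + 3 × 1.7780 / 1.128 = 112.2712

112.27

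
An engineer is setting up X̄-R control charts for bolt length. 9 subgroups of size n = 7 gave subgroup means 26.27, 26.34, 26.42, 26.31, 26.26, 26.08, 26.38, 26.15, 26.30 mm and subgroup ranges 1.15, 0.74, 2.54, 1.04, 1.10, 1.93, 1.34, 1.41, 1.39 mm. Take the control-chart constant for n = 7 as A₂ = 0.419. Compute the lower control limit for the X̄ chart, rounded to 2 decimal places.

X̄̄ = (26.27 + 26.34 + 26.42 + 26.31 + 26.26 + 26.08 + 26.38 + 26.15 + 26.30) / 9 = 236.5100 / 9 = 26.2789
R̄ = (1.15 + 0.74 + 2.54 + 1.04 + 1.10 + 1.93 + 1.34 + 1.41 + 1.39) / 9 = 12.6400 / 9 = 1.4044
LCL = X̄̄ − A₂·R̄ = 26.2789 − 0.419 × 1.4044 = 25.6904

25.69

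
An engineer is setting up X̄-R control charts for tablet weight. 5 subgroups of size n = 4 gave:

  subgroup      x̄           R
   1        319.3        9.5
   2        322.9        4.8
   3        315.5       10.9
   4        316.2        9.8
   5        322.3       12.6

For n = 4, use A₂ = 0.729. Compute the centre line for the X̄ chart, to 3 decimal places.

319.240

X̄̄ = (319.3 + 322.9 + 315.5 + 316.2 + 322.3) / 5 = 1596.2000 / 5 = 319.2400
CL = X̄̄ = 319.2400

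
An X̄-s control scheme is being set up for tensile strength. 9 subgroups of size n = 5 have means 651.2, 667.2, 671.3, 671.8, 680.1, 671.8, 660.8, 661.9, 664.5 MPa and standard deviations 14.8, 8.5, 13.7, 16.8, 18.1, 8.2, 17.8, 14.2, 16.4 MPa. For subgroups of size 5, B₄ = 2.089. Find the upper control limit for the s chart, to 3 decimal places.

29.826

s̄ = (14.8 + 8.5 + 13.7 + 16.8 + 18.1 + 8.2 + 17.8 + 14.2 + 16.4) / 9 = 14.2778
UCL_s = B₄·s̄ = 2.089 × 14.2778 = 29.8263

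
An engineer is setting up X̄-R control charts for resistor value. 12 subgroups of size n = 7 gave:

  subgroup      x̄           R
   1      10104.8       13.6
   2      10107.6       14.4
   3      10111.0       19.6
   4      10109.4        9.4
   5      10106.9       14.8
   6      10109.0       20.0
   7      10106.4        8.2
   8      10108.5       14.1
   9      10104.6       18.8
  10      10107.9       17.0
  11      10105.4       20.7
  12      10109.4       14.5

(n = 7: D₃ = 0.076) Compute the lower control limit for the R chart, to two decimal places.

R̄ = (13.6 + 14.4 + 19.6 + 9.4 + 14.8 + 20.0 + 8.2 + 14.1 + 18.8 + 17.0 + 20.7 + 14.5) / 12 = 185.1000 / 12 = 15.4250
LCL_R = D₃·R̄ = 0.076 × 15.4250 = 1.1723

1.17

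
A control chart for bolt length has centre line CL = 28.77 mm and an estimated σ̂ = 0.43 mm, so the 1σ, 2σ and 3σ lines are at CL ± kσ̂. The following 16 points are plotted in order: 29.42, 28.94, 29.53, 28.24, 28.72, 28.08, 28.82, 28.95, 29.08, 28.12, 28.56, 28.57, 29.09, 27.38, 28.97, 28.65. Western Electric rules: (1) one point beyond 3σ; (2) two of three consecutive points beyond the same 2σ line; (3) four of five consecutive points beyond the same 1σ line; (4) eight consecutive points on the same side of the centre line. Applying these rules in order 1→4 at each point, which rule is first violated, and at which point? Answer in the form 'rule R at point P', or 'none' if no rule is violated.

Zone of each point (C = within 1σ̂, B = 1σ̂–2σ̂, A = 2σ̂–3σ̂, * = beyond 3σ̂; sign = side of CL): 1:+B, 2:+C, 3:+B, 4:-B, 5:-C, 6:-B, 7:+C, 8:+C, 9:+C, 10:-B, 11:-C, 12:-C, 13:+C, 14:-*, 15:+C, 16:-C
Rule 1 (one point beyond the 3σ limits) is satisfied at point 14.

rule 1 at point 14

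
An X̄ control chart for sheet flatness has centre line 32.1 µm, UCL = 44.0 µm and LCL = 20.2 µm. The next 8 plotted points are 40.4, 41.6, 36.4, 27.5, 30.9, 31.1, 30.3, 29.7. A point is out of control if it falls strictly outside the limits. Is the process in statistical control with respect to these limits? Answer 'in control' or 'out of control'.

in control

All 8 points lie within [20.2, 44.0].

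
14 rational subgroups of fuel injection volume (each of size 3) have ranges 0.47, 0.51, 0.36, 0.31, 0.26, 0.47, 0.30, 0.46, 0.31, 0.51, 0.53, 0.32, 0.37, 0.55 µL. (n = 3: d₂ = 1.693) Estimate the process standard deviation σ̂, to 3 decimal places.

0.242

R̄ = (0.47 + 0.51 + 0.36 + 0.31 + 0.26 + 0.47 + 0.30 + 0.46 + 0.31 + 0.51 + 0.53 + 0.32 + 0.37 + 0.55) / 14 = 0.4093
σ̂ = R̄ / d₂ = 0.4093 / 1.693 = 0.2418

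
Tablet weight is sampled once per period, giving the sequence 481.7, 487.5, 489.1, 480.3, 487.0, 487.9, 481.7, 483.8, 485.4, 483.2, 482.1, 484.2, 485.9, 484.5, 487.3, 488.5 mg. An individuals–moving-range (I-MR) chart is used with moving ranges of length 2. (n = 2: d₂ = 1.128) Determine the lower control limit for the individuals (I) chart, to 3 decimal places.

X̄ = (481.7 + 487.5 + 489.1 + 480.3 + 487.0 + 487.9 + 481.7 + 483.8 + 485.4 + 483.2 + 482.1 + 484.2 + 485.9 + 484.5 + 487.3 + 488.5) / 16 = 485.0063
Moving ranges: 5.8, 1.6, 8.8, 6.7, 0.9, 6.2, 2.1, 1.6, 2.2, 1.1, 2.1, 1.7, 1.4, 2.8, 1.2; M̄R̄ = 46.2000 / 15 = 3.0800
LCL = X̄ − 3·M̄R̄/d₂ = 485.0063 − 3 × 3.0800 / 1.128 = 476.8148

476.815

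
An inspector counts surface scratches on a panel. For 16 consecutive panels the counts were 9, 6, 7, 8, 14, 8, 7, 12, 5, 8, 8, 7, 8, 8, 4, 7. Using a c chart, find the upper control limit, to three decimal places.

16.294

c̄ = (9 + 6 + 7 + 8 + 14 + 8 + 7 + 12 + 5 + 8 + 8 + 7 + 8 + 8 + 4 + 7) / 16 = 126 / 16 = 7.8750
UCL = c̄ + 3√c̄ = 7.8750 + 3 × √7.8750 = 7.8750 + 3 × 2.8062 = 16.2937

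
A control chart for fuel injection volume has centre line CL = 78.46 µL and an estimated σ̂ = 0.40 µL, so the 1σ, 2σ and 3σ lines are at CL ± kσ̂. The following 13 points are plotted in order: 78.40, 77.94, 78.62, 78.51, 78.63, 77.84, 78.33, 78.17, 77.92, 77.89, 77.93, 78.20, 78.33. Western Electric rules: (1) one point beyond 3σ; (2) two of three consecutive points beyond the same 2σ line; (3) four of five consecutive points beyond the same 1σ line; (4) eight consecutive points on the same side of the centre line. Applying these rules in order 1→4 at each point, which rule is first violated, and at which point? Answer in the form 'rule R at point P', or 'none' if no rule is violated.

rule 4 at point 13

Zone of each point (C = within 1σ̂, B = 1σ̂–2σ̂, A = 2σ̂–3σ̂, * = beyond 3σ̂; sign = side of CL): 1:-C, 2:-B, 3:+C, 4:+C, 5:+C, 6:-B, 7:-C, 8:-C, 9:-B, 10:-B, 11:-B, 12:-C, 13:-C
Rule 4 (eight consecutive points on the same side of the centre line) is satisfied at point 13.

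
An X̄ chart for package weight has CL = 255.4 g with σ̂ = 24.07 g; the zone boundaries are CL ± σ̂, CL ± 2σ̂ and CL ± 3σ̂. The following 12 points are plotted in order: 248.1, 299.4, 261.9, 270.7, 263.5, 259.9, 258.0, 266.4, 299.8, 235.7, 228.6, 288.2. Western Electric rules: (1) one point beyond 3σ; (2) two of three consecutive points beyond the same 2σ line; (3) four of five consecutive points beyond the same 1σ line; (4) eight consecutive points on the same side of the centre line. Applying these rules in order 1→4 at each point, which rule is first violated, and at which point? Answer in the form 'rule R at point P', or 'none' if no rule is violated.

Zone of each point (C = within 1σ̂, B = 1σ̂–2σ̂, A = 2σ̂–3σ̂, * = beyond 3σ̂; sign = side of CL): 1:-C, 2:+B, 3:+C, 4:+C, 5:+C, 6:+C, 7:+C, 8:+C, 9:+B, 10:-C, 11:-B, 12:+B
Rule 4 (eight consecutive points on the same side of the centre line) is satisfied at point 9.

rule 4 at point 9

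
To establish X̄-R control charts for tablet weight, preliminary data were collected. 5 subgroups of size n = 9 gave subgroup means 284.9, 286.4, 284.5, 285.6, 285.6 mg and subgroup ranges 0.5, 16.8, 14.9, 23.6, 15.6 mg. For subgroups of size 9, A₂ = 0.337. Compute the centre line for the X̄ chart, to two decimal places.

X̄̄ = (284.9 + 286.4 + 284.5 + 285.6 + 285.6) / 5 = 1427.0000 / 5 = 285.4000
CL = X̄̄ = 285.4000

285.40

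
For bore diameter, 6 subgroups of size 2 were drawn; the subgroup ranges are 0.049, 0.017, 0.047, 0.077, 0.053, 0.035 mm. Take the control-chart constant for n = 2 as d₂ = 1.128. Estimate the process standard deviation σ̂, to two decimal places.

R̄ = (0.049 + 0.017 + 0.047 + 0.077 + 0.053 + 0.035) / 6 = 0.0463
σ̂ = R̄ / d₂ = 0.0463 / 1.128 = 0.0411

0.04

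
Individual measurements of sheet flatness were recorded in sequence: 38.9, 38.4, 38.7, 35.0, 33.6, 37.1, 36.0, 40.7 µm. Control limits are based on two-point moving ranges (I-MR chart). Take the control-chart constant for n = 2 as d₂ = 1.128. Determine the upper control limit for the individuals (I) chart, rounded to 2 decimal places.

X̄ = (38.9 + 38.4 + 38.7 + 35.0 + 33.6 + 37.1 + 36.0 + 40.7) / 8 = 37.3000
Moving ranges: 0.5, 0.3, 3.7, 1.4, 3.5, 1.1, 4.7; M̄R̄ = 15.2000 / 7 = 2.1714
UCL = X̄ + 3·M̄R̄/d₂ = 37.3000 + 3 × 2.1714 / 1.128 = 43.0751

43.08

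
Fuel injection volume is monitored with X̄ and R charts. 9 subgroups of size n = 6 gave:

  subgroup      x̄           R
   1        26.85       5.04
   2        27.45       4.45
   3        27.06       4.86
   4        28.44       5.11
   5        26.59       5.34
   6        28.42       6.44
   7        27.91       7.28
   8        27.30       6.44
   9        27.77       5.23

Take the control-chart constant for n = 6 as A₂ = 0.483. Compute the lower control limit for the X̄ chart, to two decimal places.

X̄̄ = (26.85 + 27.45 + 27.06 + 28.44 + 26.59 + 28.42 + 27.91 + 27.30 + 27.77) / 9 = 247.7900 / 9 = 27.5322
R̄ = (5.04 + 4.45 + 4.86 + 5.11 + 5.34 + 6.44 + 7.28 + 6.44 + 5.23) / 9 = 50.1900 / 9 = 5.5767
LCL = X̄̄ − A₂·R̄ = 27.5322 − 0.483 × 5.5767 = 24.8387

24.84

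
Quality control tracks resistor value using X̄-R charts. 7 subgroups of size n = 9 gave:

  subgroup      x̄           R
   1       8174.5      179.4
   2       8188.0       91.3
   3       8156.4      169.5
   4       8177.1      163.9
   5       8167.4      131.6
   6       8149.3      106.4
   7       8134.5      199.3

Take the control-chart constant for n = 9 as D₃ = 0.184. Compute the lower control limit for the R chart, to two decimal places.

27.37

R̄ = (179.4 + 91.3 + 169.5 + 163.9 + 131.6 + 106.4 + 199.3) / 7 = 1041.4000 / 7 = 148.7714
LCL_R = D₃·R̄ = 0.184 × 148.7714 = 27.3739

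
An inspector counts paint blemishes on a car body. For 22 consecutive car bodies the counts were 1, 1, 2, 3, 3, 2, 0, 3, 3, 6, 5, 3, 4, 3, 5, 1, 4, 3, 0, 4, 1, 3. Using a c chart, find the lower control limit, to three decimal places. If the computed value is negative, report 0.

0.000

c̄ = (1 + 1 + 2 + 3 + 3 + 2 + 0 + 3 + 3 + 6 + 5 + 3 + 4 + 3 + 5 + 1 + 4 + 3 + 0 + 4 + 1 + 3) / 22 = 60 / 22 = 2.7273
LCL = c̄ − 3√c̄ = 2.7273 − 3 × 1.6514 = -2.2271 → 0 (cannot be negative)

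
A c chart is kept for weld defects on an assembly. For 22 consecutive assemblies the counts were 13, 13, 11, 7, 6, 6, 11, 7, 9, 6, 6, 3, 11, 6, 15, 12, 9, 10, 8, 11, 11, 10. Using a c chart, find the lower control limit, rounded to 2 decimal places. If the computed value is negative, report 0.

c̄ = (13 + 13 + 11 + 7 + 6 + 6 + 11 + 7 + 9 + 6 + 6 + 3 + 11 + 6 + 15 + 12 + 9 + 10 + 8 + 11 + 11 + 10) / 22 = 201 / 22 = 9.1364
LCL = c̄ − 3√c̄ = 9.1364 − 3 × 3.0226 = 0.0684

0.07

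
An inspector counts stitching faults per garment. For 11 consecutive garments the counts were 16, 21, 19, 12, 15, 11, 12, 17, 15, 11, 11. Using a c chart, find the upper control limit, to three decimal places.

25.987

c̄ = (16 + 21 + 19 + 12 + 15 + 11 + 12 + 17 + 15 + 11 + 11) / 11 = 160 / 11 = 14.5455
UCL = c̄ + 3√c̄ = 14.5455 + 3 × √14.5455 = 14.5455 + 3 × 3.8139 = 25.9870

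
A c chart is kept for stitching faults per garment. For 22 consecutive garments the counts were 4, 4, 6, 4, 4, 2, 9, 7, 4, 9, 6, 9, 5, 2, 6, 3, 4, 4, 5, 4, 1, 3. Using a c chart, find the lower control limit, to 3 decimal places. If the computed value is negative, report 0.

c̄ = (4 + 4 + 6 + 4 + 4 + 2 + 9 + 7 + 4 + 9 + 6 + 9 + 5 + 2 + 6 + 3 + 4 + 4 + 5 + 4 + 1 + 3) / 22 = 105 / 22 = 4.7727
LCL = c̄ − 3√c̄ = 4.7727 − 3 × 2.1847 = -1.7812 → 0 (cannot be negative)

0.000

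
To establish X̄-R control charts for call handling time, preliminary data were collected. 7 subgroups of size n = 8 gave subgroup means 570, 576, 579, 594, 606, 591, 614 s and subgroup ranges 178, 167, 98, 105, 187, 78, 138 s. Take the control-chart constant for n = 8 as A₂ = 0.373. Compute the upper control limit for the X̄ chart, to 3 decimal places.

X̄̄ = (570 + 576 + 579 + 594 + 606 + 591 + 614) / 7 = 4130.0000 / 7 = 590.0000
R̄ = (178 + 167 + 98 + 105 + 187 + 78 + 138) / 7 = 951.0000 / 7 = 135.8571
UCL = X̄̄ + A₂·R̄ = 590.0000 + 0.373 × 135.8571 = 640.6747

640.675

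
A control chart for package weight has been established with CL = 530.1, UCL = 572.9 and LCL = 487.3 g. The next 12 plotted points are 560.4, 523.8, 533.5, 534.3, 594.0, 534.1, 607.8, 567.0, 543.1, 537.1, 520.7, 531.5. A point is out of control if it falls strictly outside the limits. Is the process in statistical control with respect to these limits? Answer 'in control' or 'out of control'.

Compare each point to [487.3, 572.9]: sample 5 = 594.0 > UCL; sample 7 = 607.8 > UCL.

out of control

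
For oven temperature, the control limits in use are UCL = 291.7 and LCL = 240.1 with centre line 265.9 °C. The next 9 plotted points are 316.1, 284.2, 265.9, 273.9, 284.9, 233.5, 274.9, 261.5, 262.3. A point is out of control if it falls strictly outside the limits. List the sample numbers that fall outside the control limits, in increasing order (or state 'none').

1, 6

Compare each point to [240.1, 291.7]: sample 1 = 316.1 > UCL; sample 6 = 233.5 < LCL.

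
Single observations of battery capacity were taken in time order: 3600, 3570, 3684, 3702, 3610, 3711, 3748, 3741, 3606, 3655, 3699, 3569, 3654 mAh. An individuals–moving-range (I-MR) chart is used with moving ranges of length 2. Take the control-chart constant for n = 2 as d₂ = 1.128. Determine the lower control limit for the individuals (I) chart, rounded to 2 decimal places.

X̄ = (3600 + 3570 + 3684 + 3702 + 3610 + 3711 + 3748 + 3741 + 3606 + 3655 + 3699 + 3569 + 3654) / 13 = 3657.6154
Moving ranges: 30, 114, 18, 92, 101, 37, 7, 135, 49, 44, 130, 85; M̄R̄ = 842.0000 / 12 = 70.1667
LCL = X̄ − 3·M̄R̄/d₂ = 3657.6154 − 3 × 70.1667 / 1.128 = 3471.0019

3471.00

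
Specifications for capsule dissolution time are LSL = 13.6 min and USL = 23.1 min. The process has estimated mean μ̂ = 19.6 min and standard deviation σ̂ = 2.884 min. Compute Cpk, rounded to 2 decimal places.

Cpu = (USL − μ̂) / (3σ̂) = (23.1 − 19.6) / (3 × 2.884) = 0.4045; Cpl = (μ̂ − LSL) / (3σ̂) = (19.6 − 13.6) / (3 × 2.884) = 0.6935; Cpk = min(Cpu, Cpl) = 0.4045

0.40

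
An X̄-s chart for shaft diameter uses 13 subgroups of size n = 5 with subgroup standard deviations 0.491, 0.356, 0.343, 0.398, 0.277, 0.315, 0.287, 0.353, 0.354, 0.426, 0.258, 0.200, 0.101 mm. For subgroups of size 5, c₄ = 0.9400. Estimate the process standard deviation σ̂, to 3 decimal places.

s̄ = (0.491 + 0.356 + 0.343 + 0.398 + 0.277 + 0.315 + 0.287 + 0.353 + 0.354 + 0.426 + 0.258 + 0.200 + 0.101) / 13 = 0.3199
σ̂ = s̄ / c₄ = 0.3199 / 0.9400 = 0.3403

0.340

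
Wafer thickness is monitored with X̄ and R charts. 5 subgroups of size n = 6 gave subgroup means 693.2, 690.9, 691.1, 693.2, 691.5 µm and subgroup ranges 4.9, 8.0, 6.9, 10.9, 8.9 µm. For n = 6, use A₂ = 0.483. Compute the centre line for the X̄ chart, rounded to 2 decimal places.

691.98

X̄̄ = (693.2 + 690.9 + 691.1 + 693.2 + 691.5) / 5 = 3459.9000 / 5 = 691.9800
CL = X̄̄ = 691.9800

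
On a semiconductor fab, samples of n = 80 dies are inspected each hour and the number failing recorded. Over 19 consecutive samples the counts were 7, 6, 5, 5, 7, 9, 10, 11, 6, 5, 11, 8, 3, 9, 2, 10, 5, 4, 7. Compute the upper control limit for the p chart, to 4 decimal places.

p̄ = Σdᵢ / (k·n) = 130 / (19 × 80) = 0.08553
UCL = p̄ + 3·√(p̄(1−p̄)/n) = 0.08553 + 3 × √(0.08553×0.91447/80) = 0.08553 + 3 × 0.03127 = 0.17933

0.1793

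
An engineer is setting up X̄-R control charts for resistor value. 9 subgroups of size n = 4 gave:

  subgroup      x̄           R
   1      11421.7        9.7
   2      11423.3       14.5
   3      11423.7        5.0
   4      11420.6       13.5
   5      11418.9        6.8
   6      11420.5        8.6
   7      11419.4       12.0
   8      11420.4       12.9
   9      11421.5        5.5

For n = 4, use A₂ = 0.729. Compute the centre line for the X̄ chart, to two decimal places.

X̄̄ = (11421.7 + 11423.3 + 11423.7 + 11420.6 + 11418.9 + 11420.5 + 11419.4 + 11420.4 + 11421.5) / 9 = 102790.0000 / 9 = 11421.1111
CL = X̄̄ = 11421.1111

11421.11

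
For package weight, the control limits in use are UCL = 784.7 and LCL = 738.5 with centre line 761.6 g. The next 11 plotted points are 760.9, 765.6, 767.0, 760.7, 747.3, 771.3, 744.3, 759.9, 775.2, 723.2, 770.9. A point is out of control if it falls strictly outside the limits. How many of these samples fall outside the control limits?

1

Compare each point to [738.5, 784.7]: sample 10 = 723.2 < LCL.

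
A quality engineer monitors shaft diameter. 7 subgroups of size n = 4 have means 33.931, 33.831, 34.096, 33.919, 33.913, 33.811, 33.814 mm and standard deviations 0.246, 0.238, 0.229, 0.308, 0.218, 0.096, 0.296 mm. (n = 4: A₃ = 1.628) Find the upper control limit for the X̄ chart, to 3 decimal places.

34.281

X̄̄ = (33.931 + 33.831 + 34.096 + 33.919 + 33.913 + 33.811 + 33.814) / 7 = 33.9021
s̄ = (0.246 + 0.238 + 0.229 + 0.308 + 0.218 + 0.096 + 0.296) / 7 = 0.2330
UCL = X̄̄ + A₃·s̄ = 33.9021 + 1.628 × 0.2330 = 34.2815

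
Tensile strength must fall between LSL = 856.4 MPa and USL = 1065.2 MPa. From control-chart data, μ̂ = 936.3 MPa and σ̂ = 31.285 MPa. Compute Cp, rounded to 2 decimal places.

1.11

Cp = (USL − LSL) / (6σ̂) = (1065.2 − 856.4) / (6 × 31.285) = 208.8000 / 187.7100 = 1.1124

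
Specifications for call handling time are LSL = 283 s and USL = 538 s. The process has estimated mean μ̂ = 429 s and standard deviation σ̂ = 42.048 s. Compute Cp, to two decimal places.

Cp = (USL − LSL) / (6σ̂) = (538 − 283) / (6 × 42.048) = 255.0000 / 252.2880 = 1.0107

1.01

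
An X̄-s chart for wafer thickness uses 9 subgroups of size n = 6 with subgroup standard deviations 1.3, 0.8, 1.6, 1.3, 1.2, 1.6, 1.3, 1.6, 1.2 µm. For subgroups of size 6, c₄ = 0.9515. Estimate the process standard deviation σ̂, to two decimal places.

1.39

s̄ = (1.3 + 0.8 + 1.6 + 1.3 + 1.2 + 1.6 + 1.3 + 1.6 + 1.2) / 9 = 1.3222
σ̂ = s̄ / c₄ = 1.3222 / 0.9515 = 1.3896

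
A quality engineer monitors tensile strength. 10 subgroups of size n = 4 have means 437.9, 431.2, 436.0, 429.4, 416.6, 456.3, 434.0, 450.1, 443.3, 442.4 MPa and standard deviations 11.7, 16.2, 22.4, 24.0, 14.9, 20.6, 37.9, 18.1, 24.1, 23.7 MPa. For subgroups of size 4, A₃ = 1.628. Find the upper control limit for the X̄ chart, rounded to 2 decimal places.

X̄̄ = (437.9 + 431.2 + 436.0 + 429.4 + 416.6 + 456.3 + 434.0 + 450.1 + 443.3 + 442.4) / 10 = 437.7200
s̄ = (11.7 + 16.2 + 22.4 + 24.0 + 14.9 + 20.6 + 37.9 + 18.1 + 24.1 + 23.7) / 10 = 21.3600
UCL = X̄̄ + A₃·s̄ = 437.7200 + 1.628 × 21.3600 = 472.4941

472.49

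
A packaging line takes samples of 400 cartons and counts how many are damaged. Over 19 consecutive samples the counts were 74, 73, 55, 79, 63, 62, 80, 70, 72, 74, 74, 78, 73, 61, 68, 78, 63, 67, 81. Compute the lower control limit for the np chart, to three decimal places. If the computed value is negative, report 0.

p̄ = Σdᵢ / (k·n) = 1345 / (19 × 400) = 0.17697
LCL = np̄ − 3·√(np̄(1−p̄)) = 70.7895 − 3 × 7.6329 = 47.8907

47.891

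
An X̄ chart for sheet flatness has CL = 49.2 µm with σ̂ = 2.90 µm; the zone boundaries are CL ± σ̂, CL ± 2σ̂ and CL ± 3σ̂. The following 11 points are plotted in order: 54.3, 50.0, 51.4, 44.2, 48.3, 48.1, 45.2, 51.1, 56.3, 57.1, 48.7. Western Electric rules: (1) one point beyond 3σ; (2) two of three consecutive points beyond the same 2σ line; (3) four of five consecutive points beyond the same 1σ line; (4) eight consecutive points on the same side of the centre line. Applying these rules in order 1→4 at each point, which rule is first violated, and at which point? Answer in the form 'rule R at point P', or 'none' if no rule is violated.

Zone of each point (C = within 1σ̂, B = 1σ̂–2σ̂, A = 2σ̂–3σ̂, * = beyond 3σ̂; sign = side of CL): 1:+B, 2:+C, 3:+C, 4:-B, 5:-C, 6:-C, 7:-B, 8:+C, 9:+A, 10:+A, 11:-C
Rule 2 (two of three consecutive points beyond the same 2σ limit) is satisfied at point 10.

rule 2 at point 10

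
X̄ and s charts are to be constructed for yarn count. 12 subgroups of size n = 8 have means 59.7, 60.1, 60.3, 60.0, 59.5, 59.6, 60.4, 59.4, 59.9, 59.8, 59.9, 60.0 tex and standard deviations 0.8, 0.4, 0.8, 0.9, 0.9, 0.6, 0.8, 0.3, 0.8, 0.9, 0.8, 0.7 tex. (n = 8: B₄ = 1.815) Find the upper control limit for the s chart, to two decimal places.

s̄ = (0.8 + 0.4 + 0.8 + 0.9 + 0.9 + 0.6 + 0.8 + 0.3 + 0.8 + 0.9 + 0.8 + 0.7) / 12 = 0.7250
UCL_s = B₄·s̄ = 1.815 × 0.7250 = 1.3159

1.32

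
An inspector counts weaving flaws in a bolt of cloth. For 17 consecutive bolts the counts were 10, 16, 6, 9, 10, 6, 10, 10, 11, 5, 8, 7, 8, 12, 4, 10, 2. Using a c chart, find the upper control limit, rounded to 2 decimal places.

17.20

c̄ = (10 + 16 + 6 + 9 + 10 + 6 + 10 + 10 + 11 + 5 + 8 + 7 + 8 + 12 + 4 + 10 + 2) / 17 = 144 / 17 = 8.4706
UCL = c̄ + 3√c̄ = 8.4706 + 3 × √8.4706 = 8.4706 + 3 × 2.9104 = 17.2019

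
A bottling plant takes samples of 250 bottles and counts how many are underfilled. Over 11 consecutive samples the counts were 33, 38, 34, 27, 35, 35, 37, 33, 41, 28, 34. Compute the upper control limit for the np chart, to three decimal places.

p̄ = Σdᵢ / (k·n) = 375 / (11 × 250) = 0.13636
UCL = np̄ + 3·√(np̄(1−p̄)) = 34.0909 + 3 × √(34.0909×0.86364) = 34.0909 + 3 × 5.4261 = 50.3691

50.369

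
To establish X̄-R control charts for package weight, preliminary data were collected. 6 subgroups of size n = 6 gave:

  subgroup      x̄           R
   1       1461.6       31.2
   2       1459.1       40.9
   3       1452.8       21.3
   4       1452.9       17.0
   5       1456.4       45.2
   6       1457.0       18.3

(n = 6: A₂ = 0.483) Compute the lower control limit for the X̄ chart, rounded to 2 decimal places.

X̄̄ = (1461.6 + 1459.1 + 1452.8 + 1452.9 + 1456.4 + 1457.0) / 6 = 8739.8000 / 6 = 1456.6333
R̄ = (31.2 + 40.9 + 21.3 + 17.0 + 45.2 + 18.3) / 6 = 173.9000 / 6 = 28.9833
LCL = X̄̄ − A₂·R̄ = 1456.6333 − 0.483 × 28.9833 = 1442.6344

1442.63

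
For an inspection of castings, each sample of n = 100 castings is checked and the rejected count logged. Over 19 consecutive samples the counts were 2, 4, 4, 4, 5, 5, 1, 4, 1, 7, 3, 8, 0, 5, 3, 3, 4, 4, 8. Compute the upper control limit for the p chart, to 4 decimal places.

0.0979

p̄ = Σdᵢ / (k·n) = 75 / (19 × 100) = 0.03947
UCL = p̄ + 3·√(p̄(1−p̄)/n) = 0.03947 + 3 × √(0.03947×0.96053/100) = 0.03947 + 3 × 0.01947 = 0.09789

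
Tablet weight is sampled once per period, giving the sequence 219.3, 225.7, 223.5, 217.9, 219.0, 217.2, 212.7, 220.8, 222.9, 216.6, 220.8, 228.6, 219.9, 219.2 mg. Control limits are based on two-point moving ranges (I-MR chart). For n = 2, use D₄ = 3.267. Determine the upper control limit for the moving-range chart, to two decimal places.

14.95

Moving ranges: 6.4, 2.2, 5.6, 1.1, 1.8, 4.5, 8.1, 2.1, 6.3, 4.2, 7.8, 8.7, 0.7; M̄R̄ = 59.5000 / 13 = 4.5769
UCL_MR = D₄·M̄R̄ = 3.267 × 4.5769 = 14.9528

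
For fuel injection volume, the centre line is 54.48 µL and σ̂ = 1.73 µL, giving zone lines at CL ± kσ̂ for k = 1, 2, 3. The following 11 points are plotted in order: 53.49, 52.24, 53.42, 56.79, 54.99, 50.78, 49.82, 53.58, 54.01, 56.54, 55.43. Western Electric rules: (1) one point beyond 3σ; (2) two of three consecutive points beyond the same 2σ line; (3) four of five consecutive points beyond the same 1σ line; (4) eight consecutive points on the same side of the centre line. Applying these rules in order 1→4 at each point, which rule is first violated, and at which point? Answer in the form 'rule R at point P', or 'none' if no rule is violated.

Zone of each point (C = within 1σ̂, B = 1σ̂–2σ̂, A = 2σ̂–3σ̂, * = beyond 3σ̂; sign = side of CL): 1:-C, 2:-B, 3:-C, 4:+B, 5:+C, 6:-A, 7:-A, 8:-C, 9:-C, 10:+B, 11:+C
Rule 2 (two of three consecutive points beyond the same 2σ limit) is satisfied at point 7.

rule 2 at point 7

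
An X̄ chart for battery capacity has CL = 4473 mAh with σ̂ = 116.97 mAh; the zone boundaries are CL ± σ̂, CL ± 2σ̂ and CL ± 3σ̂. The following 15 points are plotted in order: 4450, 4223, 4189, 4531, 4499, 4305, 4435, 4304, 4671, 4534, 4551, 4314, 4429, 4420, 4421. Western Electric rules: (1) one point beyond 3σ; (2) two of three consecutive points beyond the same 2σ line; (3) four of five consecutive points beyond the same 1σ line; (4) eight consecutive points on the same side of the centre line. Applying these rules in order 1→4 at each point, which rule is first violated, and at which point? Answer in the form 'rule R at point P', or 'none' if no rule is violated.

rule 2 at point 3

Zone of each point (C = within 1σ̂, B = 1σ̂–2σ̂, A = 2σ̂–3σ̂, * = beyond 3σ̂; sign = side of CL): 1:-C, 2:-A, 3:-A, 4:+C, 5:+C, 6:-B, 7:-C, 8:-B, 9:+B, 10:+C, 11:+C, 12:-B, 13:-C, 14:-C, 15:-C
Rule 2 (two of three consecutive points beyond the same 2σ limit) is satisfied at point 3.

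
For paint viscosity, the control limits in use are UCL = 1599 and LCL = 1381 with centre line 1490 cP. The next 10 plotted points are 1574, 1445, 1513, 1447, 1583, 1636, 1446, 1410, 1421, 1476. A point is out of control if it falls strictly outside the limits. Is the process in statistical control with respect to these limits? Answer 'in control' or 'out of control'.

Compare each point to [1381, 1599]: sample 6 = 1636 > UCL.

out of control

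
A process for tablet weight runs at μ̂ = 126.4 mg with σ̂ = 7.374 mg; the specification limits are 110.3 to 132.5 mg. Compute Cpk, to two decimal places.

0.28

Cpu = (USL − μ̂) / (3σ̂) = (132.5 − 126.4) / (3 × 7.374) = 0.2757; Cpl = (μ̂ − LSL) / (3σ̂) = (126.4 − 110.3) / (3 × 7.374) = 0.7278; Cpk = min(Cpu, Cpl) = 0.2757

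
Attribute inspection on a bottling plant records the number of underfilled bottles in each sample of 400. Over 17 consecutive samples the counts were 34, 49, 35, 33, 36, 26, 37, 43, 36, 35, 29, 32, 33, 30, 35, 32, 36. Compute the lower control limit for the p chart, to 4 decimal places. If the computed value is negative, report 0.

p̄ = Σdᵢ / (k·n) = 591 / (17 × 400) = 0.08691
LCL = p̄ − 3·√(p̄(1−p̄)/n) = 0.08691 − 3 × 0.01409 = 0.04466

0.0447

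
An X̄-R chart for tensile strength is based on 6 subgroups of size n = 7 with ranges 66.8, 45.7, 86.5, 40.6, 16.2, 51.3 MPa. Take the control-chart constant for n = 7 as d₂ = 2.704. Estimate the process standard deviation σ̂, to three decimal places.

R̄ = (66.8 + 45.7 + 86.5 + 40.6 + 16.2 + 51.3) / 6 = 51.1833
σ̂ = R̄ / d₂ = 51.1833 / 2.704 = 18.9287

18.929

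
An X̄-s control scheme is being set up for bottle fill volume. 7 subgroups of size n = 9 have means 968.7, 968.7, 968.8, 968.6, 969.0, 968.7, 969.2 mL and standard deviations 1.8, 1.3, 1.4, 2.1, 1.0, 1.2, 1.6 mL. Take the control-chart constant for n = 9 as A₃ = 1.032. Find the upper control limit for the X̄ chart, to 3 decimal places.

970.348

X̄̄ = (968.7 + 968.7 + 968.8 + 968.6 + 969.0 + 968.7 + 969.2) / 7 = 968.8143
s̄ = (1.8 + 1.3 + 1.4 + 2.1 + 1.0 + 1.2 + 1.6) / 7 = 1.4857
UCL = X̄̄ + A₃·s̄ = 968.8143 + 1.032 × 1.4857 = 970.3475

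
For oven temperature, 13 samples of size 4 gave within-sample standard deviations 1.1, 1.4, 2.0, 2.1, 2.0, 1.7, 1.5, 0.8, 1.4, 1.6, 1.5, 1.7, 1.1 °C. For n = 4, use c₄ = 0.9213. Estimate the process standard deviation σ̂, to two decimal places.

s̄ = (1.1 + 1.4 + 2.0 + 2.1 + 2.0 + 1.7 + 1.5 + 0.8 + 1.4 + 1.6 + 1.5 + 1.7 + 1.1) / 13 = 1.5308
σ̂ = s̄ / c₄ = 1.5308 / 0.9213 = 1.6615

1.66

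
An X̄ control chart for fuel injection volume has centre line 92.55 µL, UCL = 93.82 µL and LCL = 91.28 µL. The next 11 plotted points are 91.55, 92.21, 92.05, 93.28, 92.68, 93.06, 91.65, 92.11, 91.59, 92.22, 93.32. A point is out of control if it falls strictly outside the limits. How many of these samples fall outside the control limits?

0

All 11 points lie within [91.28, 93.82].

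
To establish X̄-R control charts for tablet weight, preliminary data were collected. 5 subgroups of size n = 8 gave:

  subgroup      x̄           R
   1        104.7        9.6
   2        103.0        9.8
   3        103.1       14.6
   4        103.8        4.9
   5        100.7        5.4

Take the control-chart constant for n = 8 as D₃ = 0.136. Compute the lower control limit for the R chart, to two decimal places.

R̄ = (9.6 + 9.8 + 14.6 + 4.9 + 5.4) / 5 = 44.3000 / 5 = 8.8600
LCL_R = D₃·R̄ = 0.136 × 8.8600 = 1.2050

1.20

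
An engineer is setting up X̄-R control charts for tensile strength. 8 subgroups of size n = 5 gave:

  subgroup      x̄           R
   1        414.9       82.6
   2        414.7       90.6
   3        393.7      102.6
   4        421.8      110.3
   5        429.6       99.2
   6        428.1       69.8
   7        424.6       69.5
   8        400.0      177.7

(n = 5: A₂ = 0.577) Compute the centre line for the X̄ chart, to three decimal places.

415.925

X̄̄ = (414.9 + 414.7 + 393.7 + 421.8 + 429.6 + 428.1 + 424.6 + 400.0) / 8 = 3327.4000 / 8 = 415.9250
CL = X̄̄ = 415.9250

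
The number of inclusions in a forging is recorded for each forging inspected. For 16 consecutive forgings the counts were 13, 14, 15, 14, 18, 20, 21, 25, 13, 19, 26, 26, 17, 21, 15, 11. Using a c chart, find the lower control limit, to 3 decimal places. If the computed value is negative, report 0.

c̄ = (13 + 14 + 15 + 14 + 18 + 20 + 21 + 25 + 13 + 19 + 26 + 26 + 17 + 21 + 15 + 11) / 16 = 288 / 16 = 18.0000
LCL = c̄ − 3√c̄ = 18.0000 − 3 × 4.2426 = 5.2721

5.272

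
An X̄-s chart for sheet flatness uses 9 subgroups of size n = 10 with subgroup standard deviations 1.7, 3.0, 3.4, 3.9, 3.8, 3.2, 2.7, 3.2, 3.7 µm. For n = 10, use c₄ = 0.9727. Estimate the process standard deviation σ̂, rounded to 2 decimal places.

s̄ = (1.7 + 3.0 + 3.4 + 3.9 + 3.8 + 3.2 + 2.7 + 3.2 + 3.7) / 9 = 3.1778
σ̂ = s̄ / c₄ = 3.1778 / 0.9727 = 3.2670

3.27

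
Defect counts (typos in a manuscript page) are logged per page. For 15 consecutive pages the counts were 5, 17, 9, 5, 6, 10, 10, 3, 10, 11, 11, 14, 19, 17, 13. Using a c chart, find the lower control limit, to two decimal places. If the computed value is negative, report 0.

c̄ = (5 + 17 + 9 + 5 + 6 + 10 + 10 + 3 + 10 + 11 + 11 + 14 + 19 + 17 + 13) / 15 = 160 / 15 = 10.6667
LCL = c̄ − 3√c̄ = 10.6667 − 3 × 3.2660 = 0.8687

0.87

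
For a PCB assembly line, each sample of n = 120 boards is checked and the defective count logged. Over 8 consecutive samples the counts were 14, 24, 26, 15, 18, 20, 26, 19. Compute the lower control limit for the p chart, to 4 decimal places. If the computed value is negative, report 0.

0.0662

p̄ = Σdᵢ / (k·n) = 162 / (8 × 120) = 0.16875
LCL = p̄ − 3·√(p̄(1−p̄)/n) = 0.16875 − 3 × 0.03419 = 0.06618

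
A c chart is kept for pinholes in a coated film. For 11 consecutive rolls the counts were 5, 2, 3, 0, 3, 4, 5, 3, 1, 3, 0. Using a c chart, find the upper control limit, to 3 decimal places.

c̄ = (5 + 2 + 3 + 0 + 3 + 4 + 5 + 3 + 1 + 3 + 0) / 11 = 29 / 11 = 2.6364
UCL = c̄ + 3√c̄ = 2.6364 + 3 × √2.6364 = 2.6364 + 3 × 1.6237 = 7.5074

7.507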